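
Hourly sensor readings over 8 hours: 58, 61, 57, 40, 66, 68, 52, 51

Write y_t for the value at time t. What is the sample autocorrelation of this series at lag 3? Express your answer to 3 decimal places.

Mean ȳ = (58 + 61 + 57 + 40 + 66 + 68 + 52 + 51)/8 = 56.6250
Deviations from mean: 1.3750, 4.3750, 0.3750, -16.6250, 9.3750, 11.3750, -4.6250, -5.6250
Σ(y_t−ȳ)(y_{t+3}−ȳ) = (-22.8594) + (41.0156) + (4.2656) + (76.8906) + (-52.7344) = 46.5781
Denominator Σ(y_t−ȳ)² = 567.8750
r_3 = 46.5781 / 567.8750 = 0.082

0.082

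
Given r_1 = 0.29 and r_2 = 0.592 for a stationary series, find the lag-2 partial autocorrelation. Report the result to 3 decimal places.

φ_{22} = (r_2 − r_1²) / (1 − r_1²)
r_1² = (0.29)² = 0.0841
Numerator = 0.592 − 0.0841 = 0.5079; denominator = 1 − 0.0841 = 0.9159
φ_{22} = 0.5079 / 0.9159 = 0.555

0.555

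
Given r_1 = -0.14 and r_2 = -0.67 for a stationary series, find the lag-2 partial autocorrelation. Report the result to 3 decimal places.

φ_{22} = (r_2 − r_1²) / (1 − r_1²)
r_1² = (-0.14)² = 0.0196
Numerator = -0.67 − 0.0196 = -0.6896; denominator = 1 − 0.0196 = 0.9804
φ_{22} = -0.6896 / 0.9804 = -0.703

-0.703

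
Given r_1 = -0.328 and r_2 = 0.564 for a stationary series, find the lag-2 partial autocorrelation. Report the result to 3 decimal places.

0.511

φ_{22} = (r_2 − r_1²) / (1 − r_1²)
r_1² = (-0.328)² = 0.107584
Numerator = 0.564 − 0.1076 = 0.4564; denominator = 1 − 0.1076 = 0.8924
φ_{22} = 0.4564 / 0.8924 = 0.511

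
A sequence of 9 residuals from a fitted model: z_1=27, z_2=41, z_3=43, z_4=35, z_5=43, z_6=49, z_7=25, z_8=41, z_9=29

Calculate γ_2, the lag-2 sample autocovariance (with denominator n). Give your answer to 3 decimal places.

Mean z̄ = (27 + 41 + 43 + 35 + 43 + 49 + 25 + 41 + 29)/9 = 37.0000
Σ_{t=1}^{7}(z_t−z̄)(z_{t+2}−z̄) = 16.0000
γ_2 = 16.0000 / 9 = 1.778

1.778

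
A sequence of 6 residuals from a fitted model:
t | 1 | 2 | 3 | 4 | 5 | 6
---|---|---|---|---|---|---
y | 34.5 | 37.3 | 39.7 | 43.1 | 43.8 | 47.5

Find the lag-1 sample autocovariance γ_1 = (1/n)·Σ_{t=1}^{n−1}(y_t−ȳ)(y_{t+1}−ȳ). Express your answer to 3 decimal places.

Mean ȳ = (34.5 + 37.3 + 39.7 + 43.1 + 43.8 + 47.5)/6 = 40.9833
Σ_{t=1}^{5}(y_t−ȳ)(y_{t+1}−ȳ) = 50.2081
γ_1 = 50.2081 / 6 = 8.368

8.368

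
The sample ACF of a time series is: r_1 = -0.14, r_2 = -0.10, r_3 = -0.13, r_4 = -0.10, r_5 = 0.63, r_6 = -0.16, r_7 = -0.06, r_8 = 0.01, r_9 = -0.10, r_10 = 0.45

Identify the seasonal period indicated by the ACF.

5

The largest autocorrelation is r_5 = 0.63, with a weaker echo at lag 10 (0.45); the remaining lags stay at or below 0.01.
The dominant spike at lag 5 indicates a seasonal period of 5.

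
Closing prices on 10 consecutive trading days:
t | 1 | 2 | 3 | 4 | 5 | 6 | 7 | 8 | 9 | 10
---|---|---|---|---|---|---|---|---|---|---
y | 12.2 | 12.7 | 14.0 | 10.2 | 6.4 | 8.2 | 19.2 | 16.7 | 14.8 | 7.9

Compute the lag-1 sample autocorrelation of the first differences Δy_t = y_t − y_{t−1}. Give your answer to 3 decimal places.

First differences Δy: 0.5, 1.3, -3.8, -3.8, 1.8, 11.0, -2.5, -1.9, -6.9
Mean of differences = -0.4778
Numerator Σ(Δy_t−Δȳ)(Δy_{t+1}−Δȳ) = 14.2451
Denominator Σ(Δy_t−Δȳ)² = 210.4756
r_1(Δy) = 14.2451 / 210.4756 = 0.068

0.068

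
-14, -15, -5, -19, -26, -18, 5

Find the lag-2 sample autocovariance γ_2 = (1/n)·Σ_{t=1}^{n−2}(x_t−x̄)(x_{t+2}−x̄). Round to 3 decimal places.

Mean x̄ = (-14 − 15 − 5 − 19 − 26 − 18 + 5)/7 = -13.1429
Deviations: -0.8571, -1.8571, 8.1429, -5.8571, -12.8571, -4.8571, 18.1429
Σ_{t=1}^{5}(x_t−x̄)(x_{t+2}−x̄) = -305.6122
γ_2 = -305.6122 / 7 = -43.659

-43.659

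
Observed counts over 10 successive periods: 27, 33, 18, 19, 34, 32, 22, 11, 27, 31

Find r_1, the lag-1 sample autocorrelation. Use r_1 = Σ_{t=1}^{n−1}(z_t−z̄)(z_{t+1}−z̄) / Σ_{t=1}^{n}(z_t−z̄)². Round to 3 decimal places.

0.033

Mean z̄ = (27 + 33 + 18 + 19 + 34 + 32 + 22 + 11 + 27 + 31)/10 = 25.4000
Numerator Σ_{t=1}^{9}(z_t−z̄)(z_{t+1}−z̄) = 17.4400
Denominator Σ(z_t−z̄)² = 526.4000
r_1 = 17.4400 / 526.4000 = 0.033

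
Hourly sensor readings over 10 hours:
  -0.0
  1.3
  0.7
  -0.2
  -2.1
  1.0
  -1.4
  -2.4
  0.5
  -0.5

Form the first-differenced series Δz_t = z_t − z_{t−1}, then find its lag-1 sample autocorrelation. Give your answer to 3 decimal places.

First differences Δz: 1.3, -0.6, -0.9, -1.9, 3.1, -2.4, -1.0, 2.9, -1.0
Mean of differences = -0.0556
Numerator Σ(Δz_t−Δz̄)(Δz_{t+1}−Δz̄) = -15.3075
Denominator Σ(Δz_t−Δz̄)² = 32.2222
r_1(Δz) = -15.3075 / 32.2222 = -0.475

-0.475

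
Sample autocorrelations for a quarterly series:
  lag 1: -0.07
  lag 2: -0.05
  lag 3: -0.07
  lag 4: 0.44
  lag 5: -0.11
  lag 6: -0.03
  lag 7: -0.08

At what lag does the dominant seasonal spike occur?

4

The largest autocorrelation is r_4 = 0.44; the remaining lags stay at or below -0.03.
The dominant spike at lag 4 indicates a seasonal period of 4.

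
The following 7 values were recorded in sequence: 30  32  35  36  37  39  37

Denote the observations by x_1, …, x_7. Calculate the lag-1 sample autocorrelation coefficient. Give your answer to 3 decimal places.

0.551

Mean x̄ = (30 + 32 + 35 + 36 + 37 + 39 + 37)/7 = 35.1429
Σ(x_t−x̄)(x_{t+1}−x̄) = (16.1633) + (0.4490) + (-0.1224) + (1.5918) + (7.1633) + (7.1633) = 32.4082
Denominator Σ(x_t−x̄)² = 58.8571
r_1 = 32.4082 / 58.8571 = 0.551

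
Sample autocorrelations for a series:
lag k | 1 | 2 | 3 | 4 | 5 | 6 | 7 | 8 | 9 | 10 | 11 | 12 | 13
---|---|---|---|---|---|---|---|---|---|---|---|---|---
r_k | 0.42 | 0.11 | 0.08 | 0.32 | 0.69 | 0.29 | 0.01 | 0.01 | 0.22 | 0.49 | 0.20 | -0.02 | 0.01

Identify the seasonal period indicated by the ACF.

The largest autocorrelation is r_5 = 0.69, with a weaker echo at lag 10 (0.49); the remaining lags stay at or below 0.42. The elevated value at lag 1 (0.42), dropping to 0.11 at lag 2, reflects decaying short-term dependence rather than seasonality.
The dominant spike at lag 5 indicates a seasonal period of 5.

5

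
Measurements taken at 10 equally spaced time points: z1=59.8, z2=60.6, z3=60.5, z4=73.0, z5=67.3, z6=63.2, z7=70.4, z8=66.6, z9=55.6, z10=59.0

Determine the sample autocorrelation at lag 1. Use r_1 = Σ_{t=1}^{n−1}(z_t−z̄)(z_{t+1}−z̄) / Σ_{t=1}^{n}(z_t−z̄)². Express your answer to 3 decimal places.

Mean z̄ = (59.8 + 60.6 + 60.5 + 73.0 + 67.3 + 63.2 + 70.4 + 66.6 + 55.6 + 59.0)/10 = 63.6000
Numerator Σ_{t=1}^{9}(z_t−z̄)(z_{t+1}−z̄) = 55.3400
Denominator Σ(z_t−z̄)² = 275.6600
r_1 = 55.3400 / 275.6600 = 0.201

0.201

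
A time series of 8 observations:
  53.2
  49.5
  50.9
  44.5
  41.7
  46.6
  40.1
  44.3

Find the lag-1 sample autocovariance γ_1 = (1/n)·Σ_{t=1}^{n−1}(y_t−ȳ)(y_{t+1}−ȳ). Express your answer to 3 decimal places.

5.773

Mean ȳ = (53.2 + 49.5 + 50.9 + 44.5 + 41.7 + 46.6 + 40.1 + 44.3)/8 = 46.3500
Deviations: 6.8500, 3.1500, 4.5500, -1.8500, -4.6500, 0.2500, -6.2500, -2.0500
Σ_{t=1}^{7}(y_t−ȳ)(y_{t+1}−ȳ) = 46.1825
γ_1 = 46.1825 / 8 = 5.773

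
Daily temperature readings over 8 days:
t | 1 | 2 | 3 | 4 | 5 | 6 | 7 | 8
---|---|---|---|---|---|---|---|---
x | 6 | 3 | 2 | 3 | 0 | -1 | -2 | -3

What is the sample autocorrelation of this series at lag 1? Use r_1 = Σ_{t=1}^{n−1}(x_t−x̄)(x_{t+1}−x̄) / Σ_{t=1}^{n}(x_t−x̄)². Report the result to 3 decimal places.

Mean x̄ = (6 + 3 + 2 + 3 + 0 − 1 − 2 − 3)/8 = 1.0000
Deviations from mean: 5.0000, 2.0000, 1.0000, 2.0000, -1.0000, -2.0000, -3.0000, -4.0000
Σ(x_t−x̄)(x_{t+1}−x̄) = (10.0000) + (2.0000) + (2.0000) + (-2.0000) + (2.0000) + (6.0000) + (12.0000) = 32.0000
Denominator Σ(x_t−x̄)² = 64.0000
r_1 = 32.0000 / 64.0000 = 0.500

0.500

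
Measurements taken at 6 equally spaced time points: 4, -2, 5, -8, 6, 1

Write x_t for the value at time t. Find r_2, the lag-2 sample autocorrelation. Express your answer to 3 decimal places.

0.421

Mean x̄ = (4 − 2 + 5 − 8 + 6 + 1)/6 = 1.0000
Numerator Σ_{t=1}^{4}(x_t−x̄)(x_{t+2}−x̄) = 59.0000
Denominator Σ(x_t−x̄)² = 140.0000
r_2 = 59.0000 / 140.0000 = 0.421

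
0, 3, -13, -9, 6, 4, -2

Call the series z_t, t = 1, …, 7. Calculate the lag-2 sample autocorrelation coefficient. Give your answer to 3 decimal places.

Mean z̄ = (0 + 3 − 13 − 9 + 6 + 4 − 2)/7 = -1.5714
Numerator Σ_{t=1}^{5}(z_t−z̄)(z_{t+2}−z̄) = -183.0816
Denominator Σ(z_t−z̄)² = 297.7143
r_2 = -183.0816 / 297.7143 = -0.615

-0.615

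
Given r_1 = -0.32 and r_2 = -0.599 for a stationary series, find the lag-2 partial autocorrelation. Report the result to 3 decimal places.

φ_{22} = (r_2 − r_1²) / (1 − r_1²)
r_1² = (-0.32)² = 0.1024
Numerator = -0.599 − 0.1024 = -0.7014; denominator = 1 − 0.1024 = 0.8976
φ_{22} = -0.7014 / 0.8976 = -0.781

-0.781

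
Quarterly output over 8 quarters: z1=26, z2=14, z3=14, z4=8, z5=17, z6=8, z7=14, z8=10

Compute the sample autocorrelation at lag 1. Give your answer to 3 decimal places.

Mean z̄ = (26 + 14 + 14 + 8 + 17 + 8 + 14 + 10)/8 = 13.8750
Numerator Σ_{t=1}^{7}(z_t−z̄)(z_{t+1}−z̄) = -37.1406
Denominator Σ(z_t−z̄)² = 240.8750
r_1 = -37.1406 / 240.8750 = -0.154

-0.154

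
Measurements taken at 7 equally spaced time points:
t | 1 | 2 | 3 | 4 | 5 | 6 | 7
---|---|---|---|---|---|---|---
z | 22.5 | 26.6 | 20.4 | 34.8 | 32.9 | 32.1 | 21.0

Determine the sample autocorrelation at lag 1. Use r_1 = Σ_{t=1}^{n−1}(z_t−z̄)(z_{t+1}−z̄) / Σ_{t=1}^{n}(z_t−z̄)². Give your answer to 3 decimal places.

Mean z̄ = (22.5 + 26.6 + 20.4 + 34.8 + 32.9 + 32.1 + 21.0)/7 = 27.1857
Numerator Σ_{t=1}^{6}(z_t−z̄)(z_{t+1}−z̄) = -3.7559
Denominator Σ(z_t−z̄)² = 221.3886
r_1 = -3.7559 / 221.3886 = -0.017

-0.017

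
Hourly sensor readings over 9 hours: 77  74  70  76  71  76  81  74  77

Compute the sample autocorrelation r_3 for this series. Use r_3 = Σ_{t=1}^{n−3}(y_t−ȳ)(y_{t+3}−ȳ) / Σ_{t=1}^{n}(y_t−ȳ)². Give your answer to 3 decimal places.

Mean ȳ = (77 + 74 + 70 + 76 + 71 + 76 + 81 + 74 + 77)/9 = 75.1111
Σ(y_t−ȳ)(y_{t+3}−ȳ) = (1.6790) + (4.5679) + (-4.5432) + (5.2346) + (4.5679) + (1.6790) = 13.1852
Denominator Σ(y_t−ȳ)² = 88.8889
r_3 = 13.1852 / 88.8889 = 0.148

0.148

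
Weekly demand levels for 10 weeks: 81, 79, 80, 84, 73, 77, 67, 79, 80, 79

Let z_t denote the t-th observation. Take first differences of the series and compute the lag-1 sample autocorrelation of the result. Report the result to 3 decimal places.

-0.582

First differences Δz: -2, 1, 4, -11, 4, -10, 12, 1, -1
Mean of differences = -0.2222
Numerator Σ(Δz_t−Δz̄)(Δz_{t+1}−Δz̄) = -234.8272
Denominator Σ(Δz_t−Δz̄)² = 403.5556
r_1(Δz) = -234.8272 / 403.5556 = -0.582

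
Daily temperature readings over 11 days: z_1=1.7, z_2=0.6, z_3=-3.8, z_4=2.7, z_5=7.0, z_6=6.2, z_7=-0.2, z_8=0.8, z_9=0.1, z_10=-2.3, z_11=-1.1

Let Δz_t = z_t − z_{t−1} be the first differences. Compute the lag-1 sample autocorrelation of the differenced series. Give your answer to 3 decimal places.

-0.025

First differences Δz: -1.1, -4.4, 6.5, 4.3, -0.8, -6.4, 1.0, -0.7, -2.4, 1.2
Mean of differences = -0.2800
Numerator Σ(Δz_t−Δz̄)(Δz_{t+1}−Δz̄) = -3.3204
Denominator Σ(Δz_t−Δz̄)² = 130.8160
r_1(Δz) = -3.3204 / 130.8160 = -0.025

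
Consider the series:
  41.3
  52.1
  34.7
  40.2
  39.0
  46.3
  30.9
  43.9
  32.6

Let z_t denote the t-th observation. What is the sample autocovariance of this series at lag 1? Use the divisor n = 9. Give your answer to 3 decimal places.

-19.827

Mean z̄ = (41.3 + 52.1 + 34.7 + 40.2 + 39.0 + 46.3 + 30.9 + 43.9 + 32.6)/9 = 40.1111
Σ_{t=1}^{8}(z_t−z̄)(z_{t+1}−z̄) = -178.4412
γ_1 = -178.4412 / 9 = -19.827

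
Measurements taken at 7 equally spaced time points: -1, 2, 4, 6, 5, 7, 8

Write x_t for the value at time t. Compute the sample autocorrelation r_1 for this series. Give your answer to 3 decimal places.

0.435

Mean x̄ = (-1 + 2 + 4 + 6 + 5 + 7 + 8)/7 = 4.4286
Deviations from mean: -5.4286, -2.4286, -0.4286, 1.5714, 0.5714, 2.5714, 3.5714
Numerator Σ_{t=1}^{6}(x_t−x̄)(x_{t+1}−x̄) = 25.1020
Denominator Σ(x_t−x̄)² = 57.7143
r_1 = 25.1020 / 57.7143 = 0.435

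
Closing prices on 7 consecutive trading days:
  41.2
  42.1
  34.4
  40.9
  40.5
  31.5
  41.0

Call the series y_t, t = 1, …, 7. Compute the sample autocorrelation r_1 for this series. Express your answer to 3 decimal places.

Mean ȳ = (41.2 + 42.1 + 34.4 + 40.9 + 40.5 + 31.5 + 41.0)/7 = 38.8000
Deviations from mean: 2.4000, 3.3000, -4.4000, 2.1000, 1.7000, -7.3000, 2.2000
Σ(y_t−ȳ)(y_{t+1}−ȳ) = (7.9200) + (-14.5200) + (-9.2400) + (3.5700) + (-12.4100) + (-16.0600) = -40.7400
Denominator Σ(y_t−ȳ)² = 101.4400
r_1 = -40.7400 / 101.4400 = -0.402

-0.402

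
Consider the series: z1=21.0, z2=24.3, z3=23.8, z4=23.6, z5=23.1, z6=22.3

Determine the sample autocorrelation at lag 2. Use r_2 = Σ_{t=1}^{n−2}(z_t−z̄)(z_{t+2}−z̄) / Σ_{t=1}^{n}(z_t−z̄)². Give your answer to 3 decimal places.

Mean z̄ = (21.0 + 24.3 + 23.8 + 23.6 + 23.1 + 22.3)/6 = 23.0167
Deviations from mean: -2.0167, 1.2833, 0.7833, 0.5833, 0.0833, -0.7167
Σ(z_t−z̄)(z_{t+2}−z̄) = (-1.5797) + (0.7486) + (0.0653) + (-0.4181) = -1.1839
Denominator Σ(z_t−z̄)² = 7.1883
r_2 = -1.1839 / 7.1883 = -0.165

-0.165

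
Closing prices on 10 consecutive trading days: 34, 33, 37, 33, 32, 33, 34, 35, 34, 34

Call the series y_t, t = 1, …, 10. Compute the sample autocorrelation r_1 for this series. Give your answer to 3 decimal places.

Mean ȳ = (34 + 33 + 37 + 33 + 32 + 33 + 34 + 35 + 34 + 34)/10 = 33.9000
Numerator Σ_{t=1}^{9}(y_t−ȳ)(y_{t+1}−ȳ) = -2.1100
Denominator Σ(y_t−ȳ)² = 16.9000
r_1 = -2.1100 / 16.9000 = -0.125

-0.125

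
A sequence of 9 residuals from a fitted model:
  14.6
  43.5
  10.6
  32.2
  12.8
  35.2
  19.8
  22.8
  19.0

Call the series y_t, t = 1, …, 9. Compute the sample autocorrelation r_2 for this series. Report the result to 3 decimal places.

Mean ȳ = (14.6 + 43.5 + 10.6 + 32.2 + 12.8 + 35.2 + 19.8 + 22.8 + 19.0)/9 = 23.3889
Σ(y_t−ȳ)(y_{t+2}−ȳ) = (112.4001) + (177.2012) + (135.4201) + (104.0690) + (38.0023) + (-6.9554) + (15.7512) = 575.8886
Denominator Σ(y_t−ȳ)² = 1007.0089
r_2 = 575.8886 / 1007.0089 = 0.572

0.572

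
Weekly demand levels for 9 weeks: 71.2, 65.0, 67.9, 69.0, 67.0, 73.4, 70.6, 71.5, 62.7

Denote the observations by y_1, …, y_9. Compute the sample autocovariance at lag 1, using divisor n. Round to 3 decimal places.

Mean ȳ = (71.2 + 65.0 + 67.9 + 69.0 + 67.0 + 73.4 + 70.6 + 71.5 + 62.7)/9 = 68.7000
Σ_{t=1}^{8}(y_t−ȳ)(y_{t+1}−ȳ) = -17.5800
γ_1 = -17.5800 / 9 = -1.953

-1.953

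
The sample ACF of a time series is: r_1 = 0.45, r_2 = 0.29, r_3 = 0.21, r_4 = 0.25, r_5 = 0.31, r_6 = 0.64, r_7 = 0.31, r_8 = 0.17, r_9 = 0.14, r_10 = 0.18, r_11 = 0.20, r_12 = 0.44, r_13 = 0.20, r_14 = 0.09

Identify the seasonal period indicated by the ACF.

6

The largest autocorrelation is r_6 = 0.64; the remaining lags stay at or below 0.45. The elevated value at lag 1 (0.45), dropping to 0.29 at lag 2, reflects decaying short-term dependence rather than seasonality.
The dominant spike at lag 6 indicates a seasonal period of 6.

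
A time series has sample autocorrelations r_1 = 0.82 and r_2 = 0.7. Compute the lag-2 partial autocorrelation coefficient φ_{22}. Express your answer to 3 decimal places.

φ_{22} = (r_2 − r_1²) / (1 − r_1²)
r_1² = (0.82)² = 0.6724
Numerator = 0.7 − 0.6724 = 0.0276; denominator = 1 − 0.6724 = 0.3276
φ_{22} = 0.0276 / 0.3276 = 0.084

0.084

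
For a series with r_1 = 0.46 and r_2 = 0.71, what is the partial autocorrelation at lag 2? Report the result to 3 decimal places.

φ_{22} = (r_2 − r_1²) / (1 − r_1²)
r_1² = (0.46)² = 0.2116
Numerator = 0.71 − 0.2116 = 0.4984; denominator = 1 − 0.2116 = 0.7884
φ_{22} = 0.4984 / 0.7884 = 0.632

0.632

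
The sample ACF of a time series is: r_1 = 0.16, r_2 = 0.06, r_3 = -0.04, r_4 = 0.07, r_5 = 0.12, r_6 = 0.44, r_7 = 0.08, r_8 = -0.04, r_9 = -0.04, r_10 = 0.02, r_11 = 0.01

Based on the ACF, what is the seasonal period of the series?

6

The largest autocorrelation is r_6 = 0.44; the remaining lags stay at or below 0.16.
The dominant spike at lag 6 indicates a seasonal period of 6.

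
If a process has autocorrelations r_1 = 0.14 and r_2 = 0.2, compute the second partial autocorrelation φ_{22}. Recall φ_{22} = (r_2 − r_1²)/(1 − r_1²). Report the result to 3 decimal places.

0.184

φ_{22} = (r_2 − r_1²) / (1 − r_1²)
r_1² = (0.14)² = 0.0196
Numerator = 0.2 − 0.0196 = 0.1804; denominator = 1 − 0.0196 = 0.9804
φ_{22} = 0.1804 / 0.9804 = 0.184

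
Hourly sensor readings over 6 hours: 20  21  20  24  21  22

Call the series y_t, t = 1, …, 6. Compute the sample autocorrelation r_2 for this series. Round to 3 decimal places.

0.275

Mean ȳ = (20 + 21 + 20 + 24 + 21 + 22)/6 = 21.3333
Deviations from mean: -1.3333, -0.3333, -1.3333, 2.6667, -0.3333, 0.6667
Σ(y_t−ȳ)(y_{t+2}−ȳ) = (1.7778) + (-0.8889) + (0.4444) + (1.7778) = 3.1111
Denominator Σ(y_t−ȳ)² = 11.3333
r_2 = 3.1111 / 11.3333 = 0.275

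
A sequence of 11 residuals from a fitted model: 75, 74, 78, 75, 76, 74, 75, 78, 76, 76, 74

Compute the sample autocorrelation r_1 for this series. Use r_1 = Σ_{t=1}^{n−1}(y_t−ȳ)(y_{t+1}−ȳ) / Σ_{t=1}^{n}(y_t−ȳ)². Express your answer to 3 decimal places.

Mean ȳ = (75 + 74 + 78 + 75 + 76 + 74 + 75 + 78 + 76 + 76 + 74)/11 = 75.5455
Numerator Σ_{t=1}^{10}(y_t−ȳ)(y_{t+1}−ȳ) = -5.1157
Denominator Σ(y_t−ȳ)² = 20.7273
r_1 = -5.1157 / 20.7273 = -0.247

-0.247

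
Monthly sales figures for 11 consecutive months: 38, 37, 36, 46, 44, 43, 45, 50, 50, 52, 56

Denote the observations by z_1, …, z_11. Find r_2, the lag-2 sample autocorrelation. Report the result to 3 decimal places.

0.339

Mean z̄ = (38 + 37 + 36 + 46 + 44 + 43 + 45 + 50 + 50 + 52 + 56)/11 = 45.1818
Numerator Σ_{t=1}^{9}(z_t−z̄)(z_{t+2}−z̄) = 142.1157
Denominator Σ(z_t−z̄)² = 419.6364
r_2 = 142.1157 / 419.6364 = 0.339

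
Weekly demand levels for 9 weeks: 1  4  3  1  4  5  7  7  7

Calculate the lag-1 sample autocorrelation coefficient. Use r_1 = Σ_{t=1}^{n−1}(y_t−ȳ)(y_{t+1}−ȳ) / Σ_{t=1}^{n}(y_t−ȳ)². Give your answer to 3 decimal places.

Mean ȳ = (1 + 4 + 3 + 1 + 4 + 5 + 7 + 7 + 7)/9 = 4.3333
Numerator Σ_{t=1}^{8}(y_t−ȳ)(y_{t+1}−ȳ) = 22.8889
Denominator Σ(y_t−ȳ)² = 46.0000
r_1 = 22.8889 / 46.0000 = 0.498

0.498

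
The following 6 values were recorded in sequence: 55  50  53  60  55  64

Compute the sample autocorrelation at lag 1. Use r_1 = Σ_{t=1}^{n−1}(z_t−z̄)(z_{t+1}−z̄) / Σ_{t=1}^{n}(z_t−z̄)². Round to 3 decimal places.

Mean z̄ = (55 + 50 + 53 + 60 + 55 + 64)/6 = 56.1667
Deviations from mean: -1.1667, -6.1667, -3.1667, 3.8333, -1.1667, 7.8333
Σ(z_t−z̄)(z_{t+1}−z̄) = (7.1944) + (19.5278) + (-12.1389) + (-4.4722) + (-9.1389) = 0.9722
Denominator Σ(z_t−z̄)² = 126.8333
r_1 = 0.9722 / 126.8333 = 0.008

0.008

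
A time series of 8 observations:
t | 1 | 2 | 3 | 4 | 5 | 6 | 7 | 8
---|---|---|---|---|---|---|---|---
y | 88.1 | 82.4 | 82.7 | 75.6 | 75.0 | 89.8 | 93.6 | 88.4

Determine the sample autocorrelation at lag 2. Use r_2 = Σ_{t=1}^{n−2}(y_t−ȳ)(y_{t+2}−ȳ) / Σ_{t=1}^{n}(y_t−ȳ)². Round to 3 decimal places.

Mean ȳ = (88.1 + 82.4 + 82.7 + 75.6 + 75.0 + 89.8 + 93.6 + 88.4)/8 = 84.4500
Σ(y_t−ȳ)(y_{t+2}−ȳ) = (-6.3875) + (18.1425) + (16.5375) + (-47.3475) + (-86.4675) + (21.1325) = -84.3900
Denominator Σ(y_t−ȳ)² = 316.1600
r_2 = -84.3900 / 316.1600 = -0.267

-0.267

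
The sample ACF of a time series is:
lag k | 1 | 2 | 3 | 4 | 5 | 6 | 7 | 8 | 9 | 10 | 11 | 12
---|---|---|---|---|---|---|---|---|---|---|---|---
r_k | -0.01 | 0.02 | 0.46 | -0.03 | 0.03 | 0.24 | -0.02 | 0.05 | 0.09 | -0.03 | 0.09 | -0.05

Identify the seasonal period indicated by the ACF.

3

The largest autocorrelation is r_3 = 0.46, with a weaker echo at lag 6 (0.24); the remaining lags stay at or below 0.09.
The dominant spike at lag 3 indicates a seasonal period of 3.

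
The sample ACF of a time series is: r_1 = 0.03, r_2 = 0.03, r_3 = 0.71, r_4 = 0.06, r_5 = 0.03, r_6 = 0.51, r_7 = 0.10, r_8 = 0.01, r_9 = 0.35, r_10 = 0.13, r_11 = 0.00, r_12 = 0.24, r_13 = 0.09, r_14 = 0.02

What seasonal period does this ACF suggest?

3

The largest autocorrelation is r_3 = 0.71, with weaker echoes at lags 6 (0.51), 9 (0.35) and 12 (0.24); the remaining lags stay at or below 0.13.
The dominant spike at lag 3 indicates a seasonal period of 3.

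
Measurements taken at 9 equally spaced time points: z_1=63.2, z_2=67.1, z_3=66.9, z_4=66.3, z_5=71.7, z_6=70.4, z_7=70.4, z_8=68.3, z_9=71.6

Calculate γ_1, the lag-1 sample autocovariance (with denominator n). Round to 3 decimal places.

Mean z̄ = (63.2 + 67.1 + 66.9 + 66.3 + 71.7 + 70.4 + 70.4 + 68.3 + 71.6)/9 = 68.4333
Σ_{t=1}^{8}(z_t−z̄)(z_{t+1}−z̄) = 14.9322
γ_1 = 14.9322 / 9 = 1.659

1.659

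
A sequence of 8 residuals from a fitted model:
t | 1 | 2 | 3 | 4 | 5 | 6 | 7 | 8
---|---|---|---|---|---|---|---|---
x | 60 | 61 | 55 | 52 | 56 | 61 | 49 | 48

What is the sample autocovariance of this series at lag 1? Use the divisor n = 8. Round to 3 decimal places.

Mean x̄ = (60 + 61 + 55 + 52 + 56 + 61 + 49 + 48)/8 = 55.2500
Σ_{t=1}^{7}(x_t−x̄)(x_{t+1}−x̄) = 37.9375
γ_1 = 37.9375 / 8 = 4.742

4.742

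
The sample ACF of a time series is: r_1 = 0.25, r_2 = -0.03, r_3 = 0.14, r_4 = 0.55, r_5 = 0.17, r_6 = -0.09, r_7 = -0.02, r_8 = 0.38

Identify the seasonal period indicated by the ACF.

The largest autocorrelation is r_4 = 0.55, with a weaker echo at lag 8 (0.38); the remaining lags stay at or below 0.25.
The dominant spike at lag 4 indicates a seasonal period of 4.

4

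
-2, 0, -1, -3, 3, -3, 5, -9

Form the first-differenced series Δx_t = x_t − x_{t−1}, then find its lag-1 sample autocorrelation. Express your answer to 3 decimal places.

First differences Δx: 2, -1, -2, 6, -6, 8, -14
Mean of differences = -1.0000
Numerator Σ(Δx_t−Δx̄)(Δx_{t+1}−Δx̄) = -204.0000
Denominator Σ(Δx_t−Δx̄)² = 334.0000
r_1(Δx) = -204.0000 / 334.0000 = -0.611

-0.611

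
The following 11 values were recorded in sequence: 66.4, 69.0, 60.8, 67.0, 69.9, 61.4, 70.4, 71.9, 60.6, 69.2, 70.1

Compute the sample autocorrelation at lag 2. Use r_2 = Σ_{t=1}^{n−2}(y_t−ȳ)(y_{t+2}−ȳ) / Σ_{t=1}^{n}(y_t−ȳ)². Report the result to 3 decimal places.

-0.362

Mean ȳ = (66.4 + 69.0 + 60.8 + 67.0 + 69.9 + 61.4 + 70.4 + 71.9 + 60.6 + 69.2 + 70.1)/11 = 66.9727
Numerator Σ_{t=1}^{9}(y_t−ȳ)(y_{t+2}−ȳ) = -62.8524
Denominator Σ(y_t−ȳ)² = 173.5418
r_2 = -62.8524 / 173.5418 = -0.362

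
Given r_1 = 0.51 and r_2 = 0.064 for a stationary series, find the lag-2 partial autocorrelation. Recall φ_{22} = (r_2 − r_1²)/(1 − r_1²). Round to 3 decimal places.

-0.265

φ_{22} = (r_2 − r_1²) / (1 − r_1²)
r_1² = (0.51)² = 0.2601
Numerator = 0.064 − 0.2601 = -0.1961; denominator = 1 − 0.2601 = 0.7399
φ_{22} = -0.1961 / 0.7399 = -0.265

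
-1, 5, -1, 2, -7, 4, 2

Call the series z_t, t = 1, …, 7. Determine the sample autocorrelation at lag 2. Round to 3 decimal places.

0.151

Mean z̄ = (-1 + 5 − 1 + 2 − 7 + 4 + 2)/7 = 0.5714
Deviations from mean: -1.5714, 4.4286, -1.5714, 1.4286, -7.5714, 3.4286, 1.4286
Σ(z_t−z̄)(z_{t+2}−z̄) = (2.4694) + (6.3265) + (11.8980) + (4.8980) + (-10.8163) = 14.7755
Denominator Σ(z_t−z̄)² = 97.7143
r_2 = 14.7755 / 97.7143 = 0.151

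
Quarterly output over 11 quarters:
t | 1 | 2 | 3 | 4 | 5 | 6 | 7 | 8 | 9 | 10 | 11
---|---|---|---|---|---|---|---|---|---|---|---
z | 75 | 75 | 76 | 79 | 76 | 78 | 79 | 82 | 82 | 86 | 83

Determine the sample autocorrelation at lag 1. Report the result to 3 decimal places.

Mean z̄ = (75 + 75 + 76 + 79 + 76 + 78 + 79 + 82 + 82 + 86 + 83)/11 = 79.1818
Numerator Σ_{t=1}^{10}(z_t−z̄)(z_{t+1}−z̄) = 88.6033
Denominator Σ(z_t−z̄)² = 133.6364
r_1 = 88.6033 / 133.6364 = 0.663

0.663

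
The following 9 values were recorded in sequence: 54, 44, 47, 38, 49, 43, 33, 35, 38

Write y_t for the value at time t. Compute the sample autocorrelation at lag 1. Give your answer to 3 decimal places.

Mean ȳ = (54 + 44 + 47 + 38 + 49 + 43 + 33 + 35 + 38)/9 = 42.3333
Numerator Σ_{t=1}^{8}(y_t−ȳ)(y_{t+1}−ȳ) = 76.5556
Denominator Σ(y_t−ȳ)² = 384.0000
r_1 = 76.5556 / 384.0000 = 0.199

0.199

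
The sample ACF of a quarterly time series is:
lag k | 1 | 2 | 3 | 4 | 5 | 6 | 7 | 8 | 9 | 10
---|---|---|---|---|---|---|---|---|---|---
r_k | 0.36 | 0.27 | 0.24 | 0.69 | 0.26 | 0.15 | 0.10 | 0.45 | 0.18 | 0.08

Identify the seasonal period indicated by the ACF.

The largest autocorrelation is r_4 = 0.69, with a weaker echo at lag 8 (0.45); the remaining lags stay at or below 0.36. The elevated value at lag 1 (0.36), dropping to 0.27 at lag 2, reflects decaying short-term dependence rather than seasonality.
The dominant spike at lag 4 indicates a seasonal period of 4.

4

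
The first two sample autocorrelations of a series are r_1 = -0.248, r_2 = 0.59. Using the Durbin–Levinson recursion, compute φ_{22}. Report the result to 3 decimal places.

0.563

φ_{22} = (r_2 − r_1²) / (1 − r_1²)
r_1² = (-0.248)² = 0.061504
Numerator = 0.59 − 0.0615 = 0.5285; denominator = 1 − 0.0615 = 0.9385
φ_{22} = 0.5285 / 0.9385 = 0.563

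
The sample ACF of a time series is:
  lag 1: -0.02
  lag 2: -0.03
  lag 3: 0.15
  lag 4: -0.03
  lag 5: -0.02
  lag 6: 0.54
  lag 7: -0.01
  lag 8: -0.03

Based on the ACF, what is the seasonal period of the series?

6

The largest autocorrelation is r_6 = 0.54; the remaining lags stay at or below 0.15.
The dominant spike at lag 6 indicates a seasonal period of 6.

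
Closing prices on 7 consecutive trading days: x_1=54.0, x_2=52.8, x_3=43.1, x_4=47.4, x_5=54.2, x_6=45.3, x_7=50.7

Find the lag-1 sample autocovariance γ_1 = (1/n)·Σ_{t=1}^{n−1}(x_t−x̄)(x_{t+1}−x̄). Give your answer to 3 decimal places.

-3.833

Mean x̄ = (54.0 + 52.8 + 43.1 + 47.4 + 54.2 + 45.3 + 50.7)/7 = 49.6429
Deviations: 4.3571, 3.1571, -6.5429, -2.2429, 4.5571, -4.3429, 1.0571
Σ_{t=1}^{6}(x_t−x̄)(x_{t+1}−x̄) = -26.8290
γ_1 = -26.8290 / 7 = -3.833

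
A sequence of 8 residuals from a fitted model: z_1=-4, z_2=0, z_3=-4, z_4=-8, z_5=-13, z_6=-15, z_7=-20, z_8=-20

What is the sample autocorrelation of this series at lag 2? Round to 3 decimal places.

0.263

Mean z̄ = (-4 + 0 − 4 − 8 − 13 − 15 − 20 − 20)/8 = -10.5000
Σ(z_t−z̄)(z_{t+2}−z̄) = (42.2500) + (26.2500) + (-16.2500) + (-11.2500) + (23.7500) + (42.7500) = 107.5000
Denominator Σ(z_t−z̄)² = 408.0000
r_2 = 107.5000 / 408.0000 = 0.263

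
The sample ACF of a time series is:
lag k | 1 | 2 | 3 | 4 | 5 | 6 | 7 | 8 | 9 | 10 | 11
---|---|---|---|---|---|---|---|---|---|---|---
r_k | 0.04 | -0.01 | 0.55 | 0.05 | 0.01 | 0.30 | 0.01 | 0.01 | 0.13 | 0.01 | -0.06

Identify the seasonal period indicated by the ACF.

3

The largest autocorrelation is r_3 = 0.55, with a weaker echo at lag 6 (0.30); the remaining lags stay at or below 0.13.
The dominant spike at lag 3 indicates a seasonal period of 3.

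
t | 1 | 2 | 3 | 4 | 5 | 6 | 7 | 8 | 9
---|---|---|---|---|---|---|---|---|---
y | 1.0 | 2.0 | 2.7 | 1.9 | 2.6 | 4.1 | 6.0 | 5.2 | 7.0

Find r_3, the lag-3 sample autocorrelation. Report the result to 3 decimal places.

Mean ȳ = (1.0 + 2.0 + 2.7 + 1.9 + 2.6 + 4.1 + 6.0 + 5.2 + 7.0)/9 = 3.6111
Σ(y_t−ȳ)(y_{t+3}−ȳ) = (4.4679) + (1.6290) + (-0.4454) + (-4.0877) + (-1.6065) + (1.6568) = 1.6141
Denominator Σ(y_t−ȳ)² = 34.1489
r_3 = 1.6141 / 34.1489 = 0.047

0.047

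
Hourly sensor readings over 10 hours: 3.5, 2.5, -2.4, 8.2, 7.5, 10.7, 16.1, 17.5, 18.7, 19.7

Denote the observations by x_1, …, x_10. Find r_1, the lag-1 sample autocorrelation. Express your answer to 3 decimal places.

Mean x̄ = (3.5 + 2.5 − 2.4 + 8.2 + 7.5 + 10.7 + 16.1 + 17.5 + 18.7 + 19.7)/10 = 10.2000
Numerator Σ_{t=1}^{9}(x_t−x̄)(x_{t+1}−x̄) = 366.6800
Denominator Σ(x_t−x̄)² = 525.0800
r_1 = 366.6800 / 525.0800 = 0.698

0.698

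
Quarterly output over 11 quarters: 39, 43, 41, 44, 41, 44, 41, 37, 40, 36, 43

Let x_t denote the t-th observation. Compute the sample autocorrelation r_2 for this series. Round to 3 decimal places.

0.295

Mean x̄ = (39 + 43 + 41 + 44 + 41 + 44 + 41 + 37 + 40 + 36 + 43)/11 = 40.8182
Numerator Σ_{t=1}^{9}(x_t−x̄)(x_{t+2}−x̄) = 21.1157
Denominator Σ(x_t−x̄)² = 71.6364
r_2 = 21.1157 / 71.6364 = 0.295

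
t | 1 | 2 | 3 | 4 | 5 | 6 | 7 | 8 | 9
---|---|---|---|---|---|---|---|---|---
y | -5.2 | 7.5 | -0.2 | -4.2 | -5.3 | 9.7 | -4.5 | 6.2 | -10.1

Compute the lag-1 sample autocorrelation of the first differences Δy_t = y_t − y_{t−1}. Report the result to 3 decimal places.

First differences Δy: 12.7, -7.7, -4.0, -1.1, 15.0, -14.2, 10.7, -16.3
Mean of differences = -0.6125
Numerator Σ(Δy_t−Δȳ)(Δy_{t+1}−Δȳ) = -619.6114
Denominator Σ(Δy_t−Δȳ)² = 1041.6088
r_1(Δy) = -619.6114 / 1041.6088 = -0.595

-0.595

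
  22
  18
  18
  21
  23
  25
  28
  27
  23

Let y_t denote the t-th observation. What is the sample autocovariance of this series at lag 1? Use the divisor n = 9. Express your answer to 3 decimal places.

7.748

Mean ȳ = (22 + 18 + 18 + 21 + 23 + 25 + 28 + 27 + 23)/9 = 22.7778
Σ_{t=1}^{8}(y_t−ȳ)(y_{t+1}−ȳ) = 69.7284
γ_1 = 69.7284 / 9 = 7.748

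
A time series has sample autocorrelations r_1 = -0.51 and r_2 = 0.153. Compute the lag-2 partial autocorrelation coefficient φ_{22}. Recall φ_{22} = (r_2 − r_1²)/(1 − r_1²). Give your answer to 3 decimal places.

-0.145

φ_{22} = (r_2 − r_1²) / (1 − r_1²)
r_1² = (-0.51)² = 0.2601
Numerator = 0.153 − 0.2601 = -0.1071; denominator = 1 − 0.2601 = 0.7399
φ_{22} = -0.1071 / 0.7399 = -0.145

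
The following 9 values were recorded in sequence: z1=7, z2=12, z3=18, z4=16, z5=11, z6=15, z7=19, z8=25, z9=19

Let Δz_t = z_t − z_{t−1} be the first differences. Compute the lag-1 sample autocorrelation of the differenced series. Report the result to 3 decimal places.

First differences Δz: 5, 6, -2, -5, 4, 4, 6, -6
Mean of differences = 1.5000
Numerator Σ(Δz_t−Δz̄)(Δz_{t+1}−Δz̄) = -9.7500
Denominator Σ(Δz_t−Δz̄)² = 176.0000
r_1(Δz) = -9.7500 / 176.0000 = -0.055

-0.055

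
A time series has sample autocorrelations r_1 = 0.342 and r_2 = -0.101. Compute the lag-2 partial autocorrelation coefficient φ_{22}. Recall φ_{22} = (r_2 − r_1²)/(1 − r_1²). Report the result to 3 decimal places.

φ_{22} = (r_2 − r_1²) / (1 − r_1²)
r_1² = (0.342)² = 0.116964
Numerator = -0.101 − 0.1170 = -0.2180; denominator = 1 − 0.1170 = 0.8830
φ_{22} = -0.2180 / 0.8830 = -0.247

-0.247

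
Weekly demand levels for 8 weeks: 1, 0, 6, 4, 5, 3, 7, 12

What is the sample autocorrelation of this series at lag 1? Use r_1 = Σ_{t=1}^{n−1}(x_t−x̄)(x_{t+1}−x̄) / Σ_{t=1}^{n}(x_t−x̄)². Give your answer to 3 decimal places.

Mean x̄ = (1 + 0 + 6 + 4 + 5 + 3 + 7 + 12)/8 = 4.7500
Deviations from mean: -3.7500, -4.7500, 1.2500, -0.7500, 0.2500, -1.7500, 2.2500, 7.2500
Σ(x_t−x̄)(x_{t+1}−x̄) = (17.8125) + (-5.9375) + (-0.9375) + (-0.1875) + (-0.4375) + (-3.9375) + (16.3125) = 22.6875
Denominator Σ(x_t−x̄)² = 99.5000
r_1 = 22.6875 / 99.5000 = 0.228

0.228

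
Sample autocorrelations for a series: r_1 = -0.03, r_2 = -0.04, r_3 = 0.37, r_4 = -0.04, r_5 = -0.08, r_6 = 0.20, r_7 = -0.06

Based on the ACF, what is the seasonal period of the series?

The largest autocorrelation is r_3 = 0.37, with a weaker echo at lag 6 (0.20); the remaining lags stay at or below -0.03.
The dominant spike at lag 3 indicates a seasonal period of 3.

3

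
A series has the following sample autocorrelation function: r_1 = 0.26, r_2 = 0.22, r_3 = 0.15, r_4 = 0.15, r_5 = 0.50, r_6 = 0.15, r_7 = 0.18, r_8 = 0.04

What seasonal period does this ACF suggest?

The largest autocorrelation is r_5 = 0.50; the remaining lags stay at or below 0.26. The elevated value at lag 1 (0.26), dropping to 0.22 at lag 2, reflects decaying short-term dependence rather than seasonality.
The dominant spike at lag 5 indicates a seasonal period of 5.

5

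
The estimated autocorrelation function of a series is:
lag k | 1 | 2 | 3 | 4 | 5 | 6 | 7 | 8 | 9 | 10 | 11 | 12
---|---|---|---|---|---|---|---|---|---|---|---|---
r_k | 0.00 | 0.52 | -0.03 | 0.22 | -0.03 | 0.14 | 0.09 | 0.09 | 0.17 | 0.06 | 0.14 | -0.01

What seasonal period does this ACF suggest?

2

The largest autocorrelation is r_2 = 0.52, with a weaker echo at lag 4 (0.22); the remaining lags stay at or below 0.17.
The dominant spike at lag 2 indicates a seasonal period of 2.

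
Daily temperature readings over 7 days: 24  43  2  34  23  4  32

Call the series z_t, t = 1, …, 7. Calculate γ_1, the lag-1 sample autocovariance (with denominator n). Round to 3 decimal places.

-114.391

Mean z̄ = (24 + 43 + 2 + 34 + 23 + 4 + 32)/7 = 23.1429
Σ_{t=1}^{6}(z_t−z̄)(z_{t+1}−z̄) = -800.7347
γ_1 = -800.7347 / 7 = -114.391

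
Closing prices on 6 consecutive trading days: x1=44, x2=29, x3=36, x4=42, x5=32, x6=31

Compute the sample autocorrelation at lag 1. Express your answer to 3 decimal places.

-0.326

Mean x̄ = (44 + 29 + 36 + 42 + 32 + 31)/6 = 35.6667
Numerator Σ_{t=1}^{5}(x_t−x̄)(x_{t+1}−x̄) = -61.7778
Denominator Σ(x_t−x̄)² = 189.3333
r_1 = -61.7778 / 189.3333 = -0.326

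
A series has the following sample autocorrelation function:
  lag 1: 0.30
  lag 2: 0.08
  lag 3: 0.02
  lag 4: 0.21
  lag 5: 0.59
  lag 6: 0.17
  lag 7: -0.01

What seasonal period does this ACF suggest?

5

The largest autocorrelation is r_5 = 0.59; the remaining lags stay at or below 0.30. The elevated value at lag 1 (0.30), dropping to 0.08 at lag 2, reflects decaying short-term dependence rather than seasonality.
The dominant spike at lag 5 indicates a seasonal period of 5.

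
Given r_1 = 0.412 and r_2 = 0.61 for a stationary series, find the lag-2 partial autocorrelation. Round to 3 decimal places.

φ_{22} = (r_2 − r_1²) / (1 − r_1²)
r_1² = (0.412)² = 0.169744
Numerator = 0.61 − 0.1697 = 0.4403; denominator = 1 − 0.1697 = 0.8303
φ_{22} = 0.4403 / 0.8303 = 0.530

0.530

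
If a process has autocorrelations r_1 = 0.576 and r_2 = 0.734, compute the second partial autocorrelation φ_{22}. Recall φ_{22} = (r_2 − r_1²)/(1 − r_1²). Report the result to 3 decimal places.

0.602

φ_{22} = (r_2 − r_1²) / (1 − r_1²)
r_1² = (0.576)² = 0.331776
Numerator = 0.734 − 0.3318 = 0.4022; denominator = 1 − 0.3318 = 0.6682
φ_{22} = 0.4022 / 0.6682 = 0.602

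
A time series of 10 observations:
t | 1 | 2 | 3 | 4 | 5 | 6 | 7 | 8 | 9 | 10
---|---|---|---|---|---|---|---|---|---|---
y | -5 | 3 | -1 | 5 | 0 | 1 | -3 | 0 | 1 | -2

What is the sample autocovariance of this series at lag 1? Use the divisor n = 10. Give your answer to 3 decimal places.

-2.741

Mean ȳ = (-5 + 3 − 1 + 5 + 0 + 1 − 3 + 0 + 1 − 2)/10 = -0.1000
Σ_{t=1}^{9}(y_t−ȳ)(y_{t+1}−ȳ) = -27.4100
γ_1 = -27.4100 / 10 = -2.741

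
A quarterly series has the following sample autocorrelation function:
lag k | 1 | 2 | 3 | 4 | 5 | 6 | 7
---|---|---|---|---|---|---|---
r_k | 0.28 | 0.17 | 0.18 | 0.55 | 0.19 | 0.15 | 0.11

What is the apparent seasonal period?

The largest autocorrelation is r_4 = 0.55; the remaining lags stay at or below 0.28. The elevated value at lag 1 (0.28), dropping to 0.17 at lag 2, reflects decaying short-term dependence rather than seasonality.
The dominant spike at lag 4 indicates a seasonal period of 4.

4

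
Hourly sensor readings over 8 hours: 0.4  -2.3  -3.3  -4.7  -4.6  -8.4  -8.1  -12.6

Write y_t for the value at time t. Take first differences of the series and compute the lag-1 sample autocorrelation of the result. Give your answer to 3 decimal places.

First differences Δy: -2.7, -1.0, -1.4, 0.1, -3.8, 0.3, -4.5
Mean of differences = -1.8571
Numerator Σ(Δy_t−Δȳ)(Δy_{t+1}−Δȳ) = -13.1304
Denominator Σ(Δy_t−Δȳ)² = 20.8971
r_1(Δy) = -13.1304 / 20.8971 = -0.628

-0.628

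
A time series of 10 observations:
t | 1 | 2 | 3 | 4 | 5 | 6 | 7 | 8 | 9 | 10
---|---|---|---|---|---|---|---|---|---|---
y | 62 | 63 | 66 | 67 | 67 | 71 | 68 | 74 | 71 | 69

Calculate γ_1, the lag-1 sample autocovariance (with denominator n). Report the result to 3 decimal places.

6.156

Mean ȳ = (62 + 63 + 66 + 67 + 67 + 71 + 68 + 74 + 71 + 69)/10 = 67.8000
Σ_{t=1}^{9}(y_t−ȳ)(y_{t+1}−ȳ) = 61.5600
γ_1 = 61.5600 / 10 = 6.156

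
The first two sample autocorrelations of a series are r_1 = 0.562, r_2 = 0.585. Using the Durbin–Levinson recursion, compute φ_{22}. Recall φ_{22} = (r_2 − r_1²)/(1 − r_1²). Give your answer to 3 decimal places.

0.393

φ_{22} = (r_2 − r_1²) / (1 − r_1²)
r_1² = (0.562)² = 0.315844
Numerator = 0.585 − 0.3158 = 0.2692; denominator = 1 − 0.3158 = 0.6842
φ_{22} = 0.2692 / 0.6842 = 0.393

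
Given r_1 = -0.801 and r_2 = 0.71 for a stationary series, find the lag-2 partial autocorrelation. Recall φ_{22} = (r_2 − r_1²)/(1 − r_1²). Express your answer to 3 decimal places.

0.191

φ_{22} = (r_2 − r_1²) / (1 − r_1²)
r_1² = (-0.801)² = 0.641601
Numerator = 0.71 − 0.6416 = 0.0684; denominator = 1 − 0.6416 = 0.3584
φ_{22} = 0.0684 / 0.3584 = 0.191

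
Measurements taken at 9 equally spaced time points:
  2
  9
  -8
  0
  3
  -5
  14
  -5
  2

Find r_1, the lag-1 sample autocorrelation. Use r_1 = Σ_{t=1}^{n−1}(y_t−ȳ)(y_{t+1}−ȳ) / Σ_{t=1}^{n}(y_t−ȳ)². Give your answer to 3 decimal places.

-0.590

Mean ȳ = (2 + 9 − 8 + 0 + 3 − 5 + 14 − 5 + 2)/9 = 1.3333
Numerator Σ_{t=1}^{8}(y_t−ȳ)(y_{t+1}−ȳ) = -231.4444
Denominator Σ(y_t−ȳ)² = 392.0000
r_1 = -231.4444 / 392.0000 = -0.590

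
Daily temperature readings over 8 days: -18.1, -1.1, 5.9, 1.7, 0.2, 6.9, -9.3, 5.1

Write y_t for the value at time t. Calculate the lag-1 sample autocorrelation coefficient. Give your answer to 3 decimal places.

-0.160

Mean ȳ = (-18.1 − 1.1 + 5.9 + 1.7 + 0.2 + 6.9 − 9.3 + 5.1)/8 = -1.0875
Σ(y_t−ȳ)(y_{t+1}−ȳ) = (0.2127) + (-0.0873) + (19.4777) + (3.5889) + (10.2839) + (-65.5973) + (-50.8148) = -82.9364
Denominator Σ(y_t−ȳ)² = 517.2088
r_1 = -82.9364 / 517.2088 = -0.160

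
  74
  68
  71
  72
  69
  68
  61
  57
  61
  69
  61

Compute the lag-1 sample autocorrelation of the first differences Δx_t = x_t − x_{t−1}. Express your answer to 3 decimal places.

-0.114

First differences Δx: -6, 3, 1, -3, -1, -7, -4, 4, 8, -8
Mean of differences = -1.3000
Numerator Σ(Δx_t−Δx̄)(Δx_{t+1}−Δx̄) = -28.3900
Denominator Σ(Δx_t−Δx̄)² = 248.1000
r_1(Δx) = -28.3900 / 248.1000 = -0.114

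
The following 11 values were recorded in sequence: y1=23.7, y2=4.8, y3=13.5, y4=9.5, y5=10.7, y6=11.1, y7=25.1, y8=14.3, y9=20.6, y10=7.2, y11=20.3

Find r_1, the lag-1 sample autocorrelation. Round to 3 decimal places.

Mean ȳ = (23.7 + 4.8 + 13.5 + 9.5 + 10.7 + 11.1 + 25.1 + 14.3 + 20.6 + 7.2 + 20.3)/11 = 14.6182
Numerator Σ_{t=1}^{10}(y_t−ȳ)(y_{t+1}−ȳ) = -167.2649
Denominator Σ(y_t−ȳ)² = 467.1164
r_1 = -167.2649 / 467.1164 = -0.358

-0.358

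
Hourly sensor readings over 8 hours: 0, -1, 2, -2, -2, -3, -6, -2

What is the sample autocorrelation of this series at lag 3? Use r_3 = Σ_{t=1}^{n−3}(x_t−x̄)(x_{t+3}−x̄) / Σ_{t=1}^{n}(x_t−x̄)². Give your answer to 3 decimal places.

-0.112

Mean x̄ = (0 − 1 + 2 − 2 − 2 − 3 − 6 − 2)/8 = -1.7500
Deviations from mean: 1.7500, 0.7500, 3.7500, -0.2500, -0.2500, -1.2500, -4.2500, -0.2500
Numerator Σ_{t=1}^{5}(x_t−x̄)(x_{t+3}−x̄) = -4.1875
Denominator Σ(x_t−x̄)² = 37.5000
r_3 = -4.1875 / 37.5000 = -0.112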